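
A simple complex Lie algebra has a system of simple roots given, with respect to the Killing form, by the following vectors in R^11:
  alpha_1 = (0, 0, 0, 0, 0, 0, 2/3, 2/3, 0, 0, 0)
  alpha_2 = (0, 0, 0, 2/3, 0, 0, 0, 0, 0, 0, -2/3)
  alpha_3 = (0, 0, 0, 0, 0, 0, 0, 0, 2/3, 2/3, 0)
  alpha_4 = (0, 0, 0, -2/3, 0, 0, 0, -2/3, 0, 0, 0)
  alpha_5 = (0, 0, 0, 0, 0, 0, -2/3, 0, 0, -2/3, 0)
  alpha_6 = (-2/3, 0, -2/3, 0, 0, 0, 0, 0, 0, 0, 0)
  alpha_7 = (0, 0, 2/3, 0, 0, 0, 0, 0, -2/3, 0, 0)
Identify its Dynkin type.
type A_7

Compute the Cartan integers a_ij = 2(alpha_i, alpha_j)/(alpha_j, alpha_j); the resulting 7x7 Cartan matrix is
[[2, 0, 0, -1, -1, 0, 0], [0, 2, 0, -1, 0, 0, 0], [0, 0, 2, 0, -1, 0, -1], [-1, -1, 0, 2, 0, 0, 0], [-1, 0, -1, 0, 2, 0, 0], [0, 0, 0, 0, 0, 2, -1], [0, 0, -1, 0, 0, -1, 2]].
All simple roots have the same length, so the diagram is simply laced. The associated Dynkin diagram is a chain of 7 nodes with single edges (A_7), so the type is A_7 (the algebra sl(8)).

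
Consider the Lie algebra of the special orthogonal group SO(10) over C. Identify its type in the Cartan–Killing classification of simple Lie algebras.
D_5 (so(10))

This is so(10) with 10 even, which has dimension 10(10-1)/2 = 45 and rank 10/2 = 5. In the classification of classical Lie algebras, the orthogonal algebra so(2n) in an even number of variables has type D_n; here n = 5, so the Dynkin diagram is a chain of 3 nodes with a fork of two nodes at one end (D_5). Hence the type is D_5.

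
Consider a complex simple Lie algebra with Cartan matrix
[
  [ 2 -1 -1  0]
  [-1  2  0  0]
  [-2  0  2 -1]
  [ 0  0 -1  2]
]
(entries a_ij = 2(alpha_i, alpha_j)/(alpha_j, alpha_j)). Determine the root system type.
F_4

The matrix has rank 4 with 2's on the diagonal. Reading the off-diagonal entries as Dynkin edges (a single edge where a_ij = a_ji = -1; a double or triple edge where a_ij * a_ji = 2 or 3), the diagram is a chain of 4 nodes with a double edge between the middle two (F_4). One simple-root ordering that puts it in standard form is (alpha_4, alpha_3, alpha_1, alpha_2). So the algebra is type F_4.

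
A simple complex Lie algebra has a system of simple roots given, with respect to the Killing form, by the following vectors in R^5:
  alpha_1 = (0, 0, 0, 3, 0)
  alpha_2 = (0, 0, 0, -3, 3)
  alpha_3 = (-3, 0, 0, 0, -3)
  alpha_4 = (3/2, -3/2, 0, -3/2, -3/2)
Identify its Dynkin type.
Compute the Cartan integers a_ij = 2(alpha_i, alpha_j)/(alpha_j, alpha_j); the resulting 4x4 Cartan matrix is
[[2, -1, 0, -1], [-2, 2, -1, 0], [0, -1, 2, 0], [-1, 0, 0, 2]].
The roots have two lengths (squared-length ratio 2:1); the short ones are alpha_{1,4}. The associated Dynkin diagram is a chain of 4 nodes with a double edge between the middle two (F_4), so the type is F_4.

F_4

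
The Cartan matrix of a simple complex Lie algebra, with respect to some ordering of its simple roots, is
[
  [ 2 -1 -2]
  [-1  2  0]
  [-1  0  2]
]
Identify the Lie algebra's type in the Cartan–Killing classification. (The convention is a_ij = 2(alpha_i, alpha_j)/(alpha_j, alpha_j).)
The matrix has rank 3 with 2's on the diagonal. Reading the off-diagonal entries as Dynkin edges (a single edge where a_ij = a_ji = -1; a double or triple edge where a_ij * a_ji = 2 or 3), the diagram is a chain of 3 nodes with a double edge at one end; the terminal node there is the unique short simple root (B_3). One simple-root ordering that puts it in standard form is (alpha_2, alpha_1, alpha_3). So the algebra is type B_3, i.e. so(7).

B_3 (so(7))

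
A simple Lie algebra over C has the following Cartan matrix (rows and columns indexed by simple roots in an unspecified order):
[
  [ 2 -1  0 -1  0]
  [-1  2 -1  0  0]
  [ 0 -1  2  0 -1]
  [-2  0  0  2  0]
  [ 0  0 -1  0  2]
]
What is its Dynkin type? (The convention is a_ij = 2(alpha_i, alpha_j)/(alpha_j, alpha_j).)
C5

The matrix has rank 5 with 2's on the diagonal. Reading the off-diagonal entries as Dynkin edges (a single edge where a_ij = a_ji = -1; a double or triple edge where a_ij * a_ji = 2 or 3), the diagram is a chain of 5 nodes with a double edge at one end; the terminal node there is the unique long simple root (C_5). One simple-root ordering that puts it in standard form is (alpha_5, alpha_3, alpha_2, alpha_1, alpha_4). So the algebra is type C_5, i.e. sp(10).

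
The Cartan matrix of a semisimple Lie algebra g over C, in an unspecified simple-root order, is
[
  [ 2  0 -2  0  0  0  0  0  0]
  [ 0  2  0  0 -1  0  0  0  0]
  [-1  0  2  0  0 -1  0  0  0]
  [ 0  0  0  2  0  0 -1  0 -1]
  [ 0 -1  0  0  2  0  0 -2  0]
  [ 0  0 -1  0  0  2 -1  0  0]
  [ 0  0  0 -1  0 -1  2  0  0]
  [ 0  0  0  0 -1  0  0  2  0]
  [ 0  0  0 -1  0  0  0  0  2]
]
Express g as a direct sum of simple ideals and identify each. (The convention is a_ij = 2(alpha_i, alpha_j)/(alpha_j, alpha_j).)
The diagram associated to this matrix has two connected components: the simple roots {alpha_2, alpha_5, alpha_8} form a chain of 3 nodes with a double edge at one end; the terminal node there is the unique short simple root (B_3), and {alpha_1, alpha_3, alpha_4, alpha_6, alpha_7, alpha_9} form a chain of 6 nodes with a double edge at one end; the terminal node there is the unique long simple root (C_6). A semisimple Lie algebra decomposes uniquely as the direct sum of simple ideals, one per connected component of its Dynkin diagram, so g ≅ B_3 ⊕ C_6 (dimension 21 + 78 = 99).

B_3 (so(7)) ⊕ C_6 (sp(12))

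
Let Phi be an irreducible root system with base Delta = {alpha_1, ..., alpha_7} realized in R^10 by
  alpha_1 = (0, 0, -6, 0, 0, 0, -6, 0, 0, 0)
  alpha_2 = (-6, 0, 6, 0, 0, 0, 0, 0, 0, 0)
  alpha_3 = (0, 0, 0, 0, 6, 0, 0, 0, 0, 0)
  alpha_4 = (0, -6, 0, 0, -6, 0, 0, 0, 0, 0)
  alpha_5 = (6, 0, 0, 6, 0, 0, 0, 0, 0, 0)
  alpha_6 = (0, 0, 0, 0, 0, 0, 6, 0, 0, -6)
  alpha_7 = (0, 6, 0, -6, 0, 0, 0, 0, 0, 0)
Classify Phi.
Compute the Cartan integers a_ij = 2(alpha_i, alpha_j)/(alpha_j, alpha_j); the resulting 7x7 Cartan matrix is
[[2, -1, 0, 0, 0, -1, 0], [-1, 2, 0, 0, -1, 0, 0], [0, 0, 2, -1, 0, 0, 0], [0, 0, -2, 2, 0, 0, -1], [0, -1, 0, 0, 2, 0, -1], [-1, 0, 0, 0, 0, 2, 0], [0, 0, 0, -1, -1, 0, 2]].
The roots have two lengths (squared-length ratio 2:1); the short ones are alpha_{3}. The associated Dynkin diagram is a chain of 7 nodes with a double edge at one end; the terminal node there is the unique short simple root (B_7), so the type is B_7 (the algebra so(15)).

B7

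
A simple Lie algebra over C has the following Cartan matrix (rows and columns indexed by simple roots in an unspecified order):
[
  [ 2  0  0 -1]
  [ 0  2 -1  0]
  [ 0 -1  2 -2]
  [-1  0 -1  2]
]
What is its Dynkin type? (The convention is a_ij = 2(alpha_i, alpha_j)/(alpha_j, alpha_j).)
F_4

The matrix has rank 4 with 2's on the diagonal. Reading the off-diagonal entries as Dynkin edges (a single edge where a_ij = a_ji = -1; a double or triple edge where a_ij * a_ji = 2 or 3), the diagram is a chain of 4 nodes with a double edge between the middle two (F_4). One simple-root ordering that puts it in standard form is (alpha_2, alpha_3, alpha_4, alpha_1). So the algebra is type F_4.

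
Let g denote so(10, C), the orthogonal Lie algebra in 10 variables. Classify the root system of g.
This is so(10) with 10 even, which has dimension 10(10-1)/2 = 45 and rank 10/2 = 5. In the classification of classical Lie algebras, the orthogonal algebra so(2n) in an even number of variables has type D_n; here n = 5, so the Dynkin diagram is a chain of 3 nodes with a fork of two nodes at one end (D_5). Hence the type is D_5.

type D_5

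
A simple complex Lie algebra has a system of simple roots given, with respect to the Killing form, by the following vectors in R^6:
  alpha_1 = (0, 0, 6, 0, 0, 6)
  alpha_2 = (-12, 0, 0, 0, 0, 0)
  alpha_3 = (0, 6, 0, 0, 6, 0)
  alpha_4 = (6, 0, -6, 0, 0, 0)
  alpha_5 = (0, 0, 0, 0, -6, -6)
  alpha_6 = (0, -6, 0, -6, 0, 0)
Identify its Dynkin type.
Compute the Cartan integers a_ij = 2(alpha_i, alpha_j)/(alpha_j, alpha_j); the resulting 6x6 Cartan matrix is
[[2, 0, 0, -1, -1, 0], [0, 2, 0, -2, 0, 0], [0, 0, 2, 0, -1, -1], [-1, -1, 0, 2, 0, 0], [-1, 0, -1, 0, 2, 0], [0, 0, -1, 0, 0, 2]].
The roots have two lengths (squared-length ratio 2:1); the short ones are alpha_{1,3,4,5,6}. The associated Dynkin diagram is a chain of 6 nodes with a double edge at one end; the terminal node there is the unique long simple root (C_6), so the type is C_6 (the algebra sp(12)).

C_6 (sp(12))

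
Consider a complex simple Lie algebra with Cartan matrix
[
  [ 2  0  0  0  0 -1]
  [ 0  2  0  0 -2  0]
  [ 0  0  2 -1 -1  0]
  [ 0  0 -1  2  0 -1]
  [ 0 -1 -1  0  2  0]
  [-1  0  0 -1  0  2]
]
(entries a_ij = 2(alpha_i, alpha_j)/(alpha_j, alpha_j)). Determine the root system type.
The matrix has rank 6 with 2's on the diagonal. Reading the off-diagonal entries as Dynkin edges (a single edge where a_ij = a_ji = -1; a double or triple edge where a_ij * a_ji = 2 or 3), the diagram is a chain of 6 nodes with a double edge at one end; the terminal node there is the unique long simple root (C_6). One simple-root ordering that puts it in standard form is (alpha_1, alpha_6, alpha_4, alpha_3, alpha_5, alpha_2). So the algebra is type C_6, i.e. sp(12).

C_6 (sp(12))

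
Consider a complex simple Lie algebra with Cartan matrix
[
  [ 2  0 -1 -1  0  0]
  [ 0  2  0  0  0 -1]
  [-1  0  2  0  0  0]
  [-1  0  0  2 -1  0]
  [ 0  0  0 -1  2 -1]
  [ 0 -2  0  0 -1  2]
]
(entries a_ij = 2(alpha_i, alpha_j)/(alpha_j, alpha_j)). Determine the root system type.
type B_6

The matrix has rank 6 with 2's on the diagonal. Reading the off-diagonal entries as Dynkin edges (a single edge where a_ij = a_ji = -1; a double or triple edge where a_ij * a_ji = 2 or 3), the diagram is a chain of 6 nodes with a double edge at one end; the terminal node there is the unique short simple root (B_6). One simple-root ordering that puts it in standard form is (alpha_3, alpha_1, alpha_4, alpha_5, alpha_6, alpha_2). So the algebra is type B_6, i.e. so(13).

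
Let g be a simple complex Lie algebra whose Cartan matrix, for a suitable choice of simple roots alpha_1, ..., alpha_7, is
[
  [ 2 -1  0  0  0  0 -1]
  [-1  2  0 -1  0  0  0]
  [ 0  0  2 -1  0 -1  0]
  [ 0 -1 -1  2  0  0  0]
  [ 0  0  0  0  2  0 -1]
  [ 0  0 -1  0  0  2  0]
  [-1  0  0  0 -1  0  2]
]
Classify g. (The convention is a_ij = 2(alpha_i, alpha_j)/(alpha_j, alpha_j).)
The matrix has rank 7 with 2's on the diagonal. Reading the off-diagonal entries as Dynkin edges (a single edge where a_ij = a_ji = -1; a double or triple edge where a_ij * a_ji = 2 or 3), the diagram is a chain of 7 nodes with single edges (A_7). One simple-root ordering that puts it in standard form is (alpha_6, alpha_3, alpha_4, alpha_2, alpha_1, alpha_7, alpha_5). So the algebra is type A_7, i.e. sl(8).

A_7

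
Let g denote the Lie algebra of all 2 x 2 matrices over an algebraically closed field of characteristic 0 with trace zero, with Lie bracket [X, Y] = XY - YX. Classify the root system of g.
This is sl(2), which has dimension 2^2 - 1 = 3 and rank 2 - 1 = 1 (a Cartan subalgebra is the diagonal traceless matrices). In the classification of classical Lie algebras, the special linear algebra sl(n+1) has type A_n; here n = 1, so the Dynkin diagram is a chain of 1 nodes with single edges (A_1). Hence the type is A_1.

A1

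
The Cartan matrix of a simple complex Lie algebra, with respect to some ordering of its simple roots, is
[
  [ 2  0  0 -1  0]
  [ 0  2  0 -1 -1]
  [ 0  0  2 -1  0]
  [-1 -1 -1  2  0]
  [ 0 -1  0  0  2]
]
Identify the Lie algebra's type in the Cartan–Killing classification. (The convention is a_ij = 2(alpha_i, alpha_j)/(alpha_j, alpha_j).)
The matrix has rank 5 with 2's on the diagonal. Reading the off-diagonal entries as Dynkin edges (a single edge where a_ij = a_ji = -1; a double or triple edge where a_ij * a_ji = 2 or 3), the diagram is a chain of 3 nodes with a fork of two nodes at one end (D_5). One simple-root ordering that puts it in standard form is (alpha_5, alpha_2, alpha_4, alpha_1, alpha_3). So the algebra is type D_5, i.e. so(10).

D_5 (so(10))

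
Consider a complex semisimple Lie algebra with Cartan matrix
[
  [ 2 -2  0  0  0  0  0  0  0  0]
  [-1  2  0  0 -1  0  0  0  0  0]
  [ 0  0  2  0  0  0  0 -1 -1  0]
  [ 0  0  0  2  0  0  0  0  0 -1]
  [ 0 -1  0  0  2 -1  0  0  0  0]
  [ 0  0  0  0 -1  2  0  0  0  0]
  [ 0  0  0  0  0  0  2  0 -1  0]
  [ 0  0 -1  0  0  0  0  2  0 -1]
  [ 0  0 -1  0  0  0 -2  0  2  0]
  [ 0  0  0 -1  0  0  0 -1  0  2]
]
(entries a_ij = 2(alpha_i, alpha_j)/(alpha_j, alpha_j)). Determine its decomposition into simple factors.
The diagram associated to this matrix has two connected components: the simple roots {alpha_3, alpha_4, alpha_7, alpha_8, alpha_9, alpha_10} form a chain of 6 nodes with a double edge at one end; the terminal node there is the unique short simple root (B_6), and {alpha_1, alpha_2, alpha_5, alpha_6} form a chain of 4 nodes with a double edge at one end; the terminal node there is the unique long simple root (C_4). A semisimple Lie algebra decomposes uniquely as the direct sum of simple ideals, one per connected component of its Dynkin diagram, so g ≅ B_6 ⊕ C_4 (dimension 78 + 36 = 114).

B_6 ⊕ C_4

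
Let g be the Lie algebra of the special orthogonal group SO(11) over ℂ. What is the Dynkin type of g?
B_5 (so(11))

This is so(11) with 11 odd, which has dimension 11(11-1)/2 = 55 and rank (11-1)/2 = 5. In the classification of classical Lie algebras, the orthogonal algebra so(2n+1) in an odd number of variables has type B_n; here n = 5, so the Dynkin diagram is a chain of 5 nodes with a double edge at one end; the terminal node there is the unique short simple root (B_5). Hence the type is B_5.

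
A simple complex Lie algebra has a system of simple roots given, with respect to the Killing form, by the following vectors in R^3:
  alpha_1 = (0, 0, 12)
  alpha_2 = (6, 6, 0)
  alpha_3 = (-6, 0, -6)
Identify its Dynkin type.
Compute the Cartan integers a_ij = 2(alpha_i, alpha_j)/(alpha_j, alpha_j); the resulting 3x3 Cartan matrix is
[[2, 0, -2], [0, 2, -1], [-1, -1, 2]].
The roots have two lengths (squared-length ratio 2:1); the short ones are alpha_{2,3}. The associated Dynkin diagram is a chain of 3 nodes with a double edge at one end; the terminal node there is the unique long simple root (C_3), so the type is C_3 (the algebra sp(6)).

C_3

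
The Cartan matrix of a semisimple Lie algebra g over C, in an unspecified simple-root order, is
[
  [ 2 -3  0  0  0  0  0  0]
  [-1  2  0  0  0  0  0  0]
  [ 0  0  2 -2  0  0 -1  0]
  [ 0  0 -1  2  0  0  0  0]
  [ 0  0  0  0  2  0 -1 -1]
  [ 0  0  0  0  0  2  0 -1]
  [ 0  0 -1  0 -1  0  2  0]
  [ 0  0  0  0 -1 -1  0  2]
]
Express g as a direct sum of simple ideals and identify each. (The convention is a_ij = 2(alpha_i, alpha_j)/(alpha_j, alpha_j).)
The diagram associated to this matrix has two connected components: the simple roots {alpha_3, alpha_4, alpha_5, alpha_6, alpha_7, alpha_8} form a chain of 6 nodes with a double edge at one end; the terminal node there is the unique short simple root (B_6), and {alpha_1, alpha_2} form two nodes joined by a triple edge (G_2). A semisimple Lie algebra decomposes uniquely as the direct sum of simple ideals, one per connected component of its Dynkin diagram, so g ≅ B_6 ⊕ G_2 (dimension 78 + 14 = 92).

B_6 + G_2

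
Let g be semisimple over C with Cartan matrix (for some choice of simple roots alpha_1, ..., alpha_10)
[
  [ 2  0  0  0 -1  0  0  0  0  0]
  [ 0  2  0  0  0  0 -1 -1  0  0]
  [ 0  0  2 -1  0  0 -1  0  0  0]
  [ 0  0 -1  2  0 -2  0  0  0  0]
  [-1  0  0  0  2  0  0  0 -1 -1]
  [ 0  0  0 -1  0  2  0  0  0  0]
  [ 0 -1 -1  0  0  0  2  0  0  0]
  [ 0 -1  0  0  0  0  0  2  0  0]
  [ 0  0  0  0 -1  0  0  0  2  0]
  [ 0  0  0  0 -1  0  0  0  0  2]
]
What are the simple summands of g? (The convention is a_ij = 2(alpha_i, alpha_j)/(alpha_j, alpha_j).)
B_6 (so(13)) + D_4 (so(8))

The diagram associated to this matrix has two connected components: the simple roots {alpha_2, alpha_3, alpha_4, alpha_6, alpha_7, alpha_8} form a chain of 6 nodes with a double edge at one end; the terminal node there is the unique short simple root (B_6), and {alpha_1, alpha_5, alpha_9, alpha_10} form a chain of 2 nodes with a fork of two nodes at one end (D_4). A semisimple Lie algebra decomposes uniquely as the direct sum of simple ideals, one per connected component of its Dynkin diagram, so g ≅ B_6 ⊕ D_4 (dimension 78 + 28 = 106).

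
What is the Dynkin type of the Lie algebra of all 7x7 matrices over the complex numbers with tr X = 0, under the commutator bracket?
This is sl(7), which has dimension 7^2 - 1 = 48 and rank 7 - 1 = 6 (a Cartan subalgebra is the diagonal traceless matrices). In the classification of classical Lie algebras, the special linear algebra sl(n+1) has type A_n; here n = 6, so the Dynkin diagram is a chain of 6 nodes with single edges (A_6). Hence the type is A_6.

A_6 (sl(7))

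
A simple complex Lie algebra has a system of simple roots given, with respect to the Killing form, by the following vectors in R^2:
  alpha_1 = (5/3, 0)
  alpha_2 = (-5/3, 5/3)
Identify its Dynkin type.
Compute the Cartan integers a_ij = 2(alpha_i, alpha_j)/(alpha_j, alpha_j); the resulting 2x2 Cartan matrix is
[[2, -1], [-2, 2]].
The roots have two lengths (squared-length ratio 2:1); the short ones are alpha_{1}. The associated Dynkin diagram is a chain of 2 nodes with a double edge at one end; the terminal node there is the unique short simple root (B_2), so the type is B_2 (the algebra so(5)).

B2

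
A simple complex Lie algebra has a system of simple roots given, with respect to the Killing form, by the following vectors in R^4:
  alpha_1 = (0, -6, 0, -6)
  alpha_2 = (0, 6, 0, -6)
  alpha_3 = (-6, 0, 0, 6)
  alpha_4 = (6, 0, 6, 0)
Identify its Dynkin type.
Compute the Cartan integers a_ij = 2(alpha_i, alpha_j)/(alpha_j, alpha_j); the resulting 4x4 Cartan matrix is
[[2, 0, -1, 0], [0, 2, -1, 0], [-1, -1, 2, -1], [0, 0, -1, 2]].
All simple roots have the same length, so the diagram is simply laced. The associated Dynkin diagram is a chain of 2 nodes with a fork of two nodes at one end (D_4), so the type is D_4 (the algebra so(8)).

D_4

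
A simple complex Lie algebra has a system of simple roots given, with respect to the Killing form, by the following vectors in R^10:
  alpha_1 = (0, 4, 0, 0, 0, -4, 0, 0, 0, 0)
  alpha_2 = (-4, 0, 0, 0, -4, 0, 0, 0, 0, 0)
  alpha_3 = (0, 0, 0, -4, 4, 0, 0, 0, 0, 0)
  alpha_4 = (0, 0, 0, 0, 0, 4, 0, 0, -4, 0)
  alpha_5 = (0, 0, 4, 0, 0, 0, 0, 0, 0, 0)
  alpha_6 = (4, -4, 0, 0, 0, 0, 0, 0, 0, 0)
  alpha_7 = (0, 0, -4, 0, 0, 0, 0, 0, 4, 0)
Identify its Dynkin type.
Compute the Cartan integers a_ij = 2(alpha_i, alpha_j)/(alpha_j, alpha_j); the resulting 7x7 Cartan matrix is
[[2, 0, 0, -1, 0, -1, 0], [0, 2, -1, 0, 0, -1, 0], [0, -1, 2, 0, 0, 0, 0], [-1, 0, 0, 2, 0, 0, -1], [0, 0, 0, 0, 2, 0, -1], [-1, -1, 0, 0, 0, 2, 0], [0, 0, 0, -1, -2, 0, 2]].
The roots have two lengths (squared-length ratio 2:1); the short ones are alpha_{5}. The associated Dynkin diagram is a chain of 7 nodes with a double edge at one end; the terminal node there is the unique short simple root (B_7), so the type is B_7 (the algebra so(15)).

B_7 (so(15))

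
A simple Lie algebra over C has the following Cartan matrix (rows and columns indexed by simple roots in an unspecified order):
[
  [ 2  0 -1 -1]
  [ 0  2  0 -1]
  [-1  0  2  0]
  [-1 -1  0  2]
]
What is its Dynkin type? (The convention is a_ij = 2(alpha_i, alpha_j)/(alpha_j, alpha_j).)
A4

The matrix has rank 4 with 2's on the diagonal. Reading the off-diagonal entries as Dynkin edges (a single edge where a_ij = a_ji = -1; a double or triple edge where a_ij * a_ji = 2 or 3), the diagram is a chain of 4 nodes with single edges (A_4). One simple-root ordering that puts it in standard form is (alpha_2, alpha_4, alpha_1, alpha_3). So the algebra is type A_4, i.e. sl(5).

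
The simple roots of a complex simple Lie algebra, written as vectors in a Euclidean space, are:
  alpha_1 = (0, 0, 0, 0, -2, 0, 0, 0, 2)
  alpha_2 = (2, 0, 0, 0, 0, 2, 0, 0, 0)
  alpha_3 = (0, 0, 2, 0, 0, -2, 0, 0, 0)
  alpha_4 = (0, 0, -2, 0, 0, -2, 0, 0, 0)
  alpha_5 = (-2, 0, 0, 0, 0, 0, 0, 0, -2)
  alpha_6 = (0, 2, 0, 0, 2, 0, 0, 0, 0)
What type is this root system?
D_6

Compute the Cartan integers a_ij = 2(alpha_i, alpha_j)/(alpha_j, alpha_j); the resulting 6x6 Cartan matrix is
[[2, 0, 0, 0, -1, -1], [0, 2, -1, -1, -1, 0], [0, -1, 2, 0, 0, 0], [0, -1, 0, 2, 0, 0], [-1, -1, 0, 0, 2, 0], [-1, 0, 0, 0, 0, 2]].
All simple roots have the same length, so the diagram is simply laced. The associated Dynkin diagram is a chain of 4 nodes with a fork of two nodes at one end (D_6), so the type is D_6 (the algebra so(12)).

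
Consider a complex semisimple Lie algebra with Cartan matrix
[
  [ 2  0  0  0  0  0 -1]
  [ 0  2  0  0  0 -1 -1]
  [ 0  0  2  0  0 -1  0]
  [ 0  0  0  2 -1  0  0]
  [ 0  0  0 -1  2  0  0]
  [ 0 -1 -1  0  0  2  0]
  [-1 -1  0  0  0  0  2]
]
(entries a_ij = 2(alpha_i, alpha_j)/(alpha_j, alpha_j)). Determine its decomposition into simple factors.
A2 + A5

The diagram associated to this matrix has two connected components: the simple roots {alpha_4, alpha_5} form a chain of 2 nodes with single edges (A_2), and {alpha_1, alpha_2, alpha_3, alpha_6, alpha_7} form a chain of 5 nodes with single edges (A_5). A semisimple Lie algebra decomposes uniquely as the direct sum of simple ideals, one per connected component of its Dynkin diagram, so g ≅ A_2 ⊕ A_5 (dimension 8 + 35 = 43).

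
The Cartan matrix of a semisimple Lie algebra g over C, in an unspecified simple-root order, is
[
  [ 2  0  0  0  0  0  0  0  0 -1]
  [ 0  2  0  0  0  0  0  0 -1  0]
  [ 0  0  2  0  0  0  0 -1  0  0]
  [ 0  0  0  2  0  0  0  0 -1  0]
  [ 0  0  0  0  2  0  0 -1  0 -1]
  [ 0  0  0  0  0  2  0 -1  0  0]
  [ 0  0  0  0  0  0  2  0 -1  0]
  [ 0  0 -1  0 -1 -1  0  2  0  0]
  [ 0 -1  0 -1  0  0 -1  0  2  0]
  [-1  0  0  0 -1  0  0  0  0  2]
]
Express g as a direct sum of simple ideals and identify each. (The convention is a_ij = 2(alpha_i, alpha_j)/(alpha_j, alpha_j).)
type D_4 + type D_6

The diagram associated to this matrix has two connected components: the simple roots {alpha_2, alpha_4, alpha_7, alpha_9} form a chain of 2 nodes with a fork of two nodes at one end (D_4), and {alpha_1, alpha_3, alpha_5, alpha_6, alpha_8, alpha_10} form a chain of 4 nodes with a fork of two nodes at one end (D_6). A semisimple Lie algebra decomposes uniquely as the direct sum of simple ideals, one per connected component of its Dynkin diagram, so g ≅ D_4 ⊕ D_6 (dimension 28 + 66 = 94).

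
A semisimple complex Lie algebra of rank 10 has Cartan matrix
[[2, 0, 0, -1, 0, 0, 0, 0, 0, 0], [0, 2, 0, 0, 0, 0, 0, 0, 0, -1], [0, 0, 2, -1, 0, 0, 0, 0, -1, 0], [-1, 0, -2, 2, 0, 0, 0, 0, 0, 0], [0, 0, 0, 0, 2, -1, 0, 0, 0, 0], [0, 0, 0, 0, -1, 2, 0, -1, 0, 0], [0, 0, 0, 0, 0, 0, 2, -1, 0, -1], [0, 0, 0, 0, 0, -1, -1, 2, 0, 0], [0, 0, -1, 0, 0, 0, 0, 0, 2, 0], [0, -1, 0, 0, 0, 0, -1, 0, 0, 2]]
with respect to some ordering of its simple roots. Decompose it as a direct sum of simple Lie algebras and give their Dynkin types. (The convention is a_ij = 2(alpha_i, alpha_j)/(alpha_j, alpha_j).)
A_6 (sl(7)) + F_4

The diagram associated to this matrix has two connected components: the simple roots {alpha_2, alpha_5, alpha_6, alpha_7, alpha_8, alpha_10} form a chain of 6 nodes with single edges (A_6), and {alpha_1, alpha_3, alpha_4, alpha_9} form a chain of 4 nodes with a double edge between the middle two (F_4). A semisimple Lie algebra decomposes uniquely as the direct sum of simple ideals, one per connected component of its Dynkin diagram, so g ≅ A_6 ⊕ F_4 (dimension 48 + 52 = 100).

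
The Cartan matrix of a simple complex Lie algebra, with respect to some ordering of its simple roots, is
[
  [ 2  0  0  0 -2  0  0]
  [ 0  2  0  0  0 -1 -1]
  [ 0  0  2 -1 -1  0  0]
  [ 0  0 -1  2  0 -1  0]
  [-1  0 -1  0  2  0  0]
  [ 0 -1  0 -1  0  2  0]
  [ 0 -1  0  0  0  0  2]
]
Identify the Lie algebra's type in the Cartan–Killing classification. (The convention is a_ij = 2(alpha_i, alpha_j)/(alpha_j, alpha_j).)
The matrix has rank 7 with 2's on the diagonal. Reading the off-diagonal entries as Dynkin edges (a single edge where a_ij = a_ji = -1; a double or triple edge where a_ij * a_ji = 2 or 3), the diagram is a chain of 7 nodes with a double edge at one end; the terminal node there is the unique long simple root (C_7). One simple-root ordering that puts it in standard form is (alpha_7, alpha_2, alpha_6, alpha_4, alpha_3, alpha_5, alpha_1). So the algebra is type C_7, i.e. sp(14).

type C_7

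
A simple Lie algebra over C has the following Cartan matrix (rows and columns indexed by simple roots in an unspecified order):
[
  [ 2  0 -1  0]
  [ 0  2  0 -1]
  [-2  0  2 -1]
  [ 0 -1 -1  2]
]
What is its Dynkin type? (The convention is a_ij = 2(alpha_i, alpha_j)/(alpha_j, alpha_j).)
B_4

The matrix has rank 4 with 2's on the diagonal. Reading the off-diagonal entries as Dynkin edges (a single edge where a_ij = a_ji = -1; a double or triple edge where a_ij * a_ji = 2 or 3), the diagram is a chain of 4 nodes with a double edge at one end; the terminal node there is the unique short simple root (B_4). One simple-root ordering that puts it in standard form is (alpha_2, alpha_4, alpha_3, alpha_1). So the algebra is type B_4, i.e. so(9).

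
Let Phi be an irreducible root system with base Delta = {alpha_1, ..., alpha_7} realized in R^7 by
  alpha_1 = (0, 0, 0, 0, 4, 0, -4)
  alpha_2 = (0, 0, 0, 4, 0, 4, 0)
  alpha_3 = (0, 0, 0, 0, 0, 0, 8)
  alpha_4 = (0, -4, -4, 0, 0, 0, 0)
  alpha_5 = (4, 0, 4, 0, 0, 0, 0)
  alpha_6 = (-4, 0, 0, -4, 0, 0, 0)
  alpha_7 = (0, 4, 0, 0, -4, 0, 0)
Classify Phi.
type C_7

Compute the Cartan integers a_ij = 2(alpha_i, alpha_j)/(alpha_j, alpha_j); the resulting 7x7 Cartan matrix is
[[2, 0, -1, 0, 0, 0, -1], [0, 2, 0, 0, 0, -1, 0], [-2, 0, 2, 0, 0, 0, 0], [0, 0, 0, 2, -1, 0, -1], [0, 0, 0, -1, 2, -1, 0], [0, -1, 0, 0, -1, 2, 0], [-1, 0, 0, -1, 0, 0, 2]].
The roots have two lengths (squared-length ratio 2:1); the short ones are alpha_{1,2,4,5,6,7}. The associated Dynkin diagram is a chain of 7 nodes with a double edge at one end; the terminal node there is the unique long simple root (C_7), so the type is C_7 (the algebra sp(14)).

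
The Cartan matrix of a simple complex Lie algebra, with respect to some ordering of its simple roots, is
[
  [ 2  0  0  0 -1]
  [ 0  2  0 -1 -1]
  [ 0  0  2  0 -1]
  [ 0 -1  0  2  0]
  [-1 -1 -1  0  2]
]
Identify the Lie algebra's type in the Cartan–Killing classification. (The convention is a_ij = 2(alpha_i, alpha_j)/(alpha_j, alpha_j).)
D_5

The matrix has rank 5 with 2's on the diagonal. Reading the off-diagonal entries as Dynkin edges (a single edge where a_ij = a_ji = -1; a double or triple edge where a_ij * a_ji = 2 or 3), the diagram is a chain of 3 nodes with a fork of two nodes at one end (D_5). One simple-root ordering that puts it in standard form is (alpha_4, alpha_2, alpha_5, alpha_1, alpha_3). So the algebra is type D_5, i.e. so(10).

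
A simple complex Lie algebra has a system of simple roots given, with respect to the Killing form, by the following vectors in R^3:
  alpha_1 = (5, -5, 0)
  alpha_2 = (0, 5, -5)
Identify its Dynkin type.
type A_2

Compute the Cartan integers a_ij = 2(alpha_i, alpha_j)/(alpha_j, alpha_j); the resulting 2x2 Cartan matrix is
[[2, -1], [-1, 2]].
All simple roots have the same length, so the diagram is simply laced. The associated Dynkin diagram is a chain of 2 nodes with single edges (A_2), so the type is A_2 (the algebra sl(3)).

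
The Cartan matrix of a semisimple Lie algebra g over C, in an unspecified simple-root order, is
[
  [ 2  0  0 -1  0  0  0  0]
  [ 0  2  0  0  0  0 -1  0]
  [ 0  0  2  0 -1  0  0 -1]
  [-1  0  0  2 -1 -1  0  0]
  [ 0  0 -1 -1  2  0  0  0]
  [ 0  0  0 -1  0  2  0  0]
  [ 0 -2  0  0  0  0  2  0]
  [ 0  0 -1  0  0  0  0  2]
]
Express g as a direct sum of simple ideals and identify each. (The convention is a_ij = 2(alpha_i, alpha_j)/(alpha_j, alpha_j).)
B_2 ⊕ D_6

The diagram associated to this matrix has two connected components: the simple roots {alpha_2, alpha_7} form a chain of 2 nodes with a double edge at one end; the terminal node there is the unique short simple root (B_2), and {alpha_1, alpha_3, alpha_4, alpha_5, alpha_6, alpha_8} form a chain of 4 nodes with a fork of two nodes at one end (D_6). A semisimple Lie algebra decomposes uniquely as the direct sum of simple ideals, one per connected component of its Dynkin diagram, so g ≅ B_2 ⊕ D_6 (dimension 10 + 66 = 76).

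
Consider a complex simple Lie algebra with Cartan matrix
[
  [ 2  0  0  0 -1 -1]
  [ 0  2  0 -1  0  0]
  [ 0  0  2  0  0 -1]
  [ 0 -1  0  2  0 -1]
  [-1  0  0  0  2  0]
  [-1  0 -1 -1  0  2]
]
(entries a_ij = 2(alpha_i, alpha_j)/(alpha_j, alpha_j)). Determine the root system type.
E_6

The matrix has rank 6 with 2's on the diagonal. Reading the off-diagonal entries as Dynkin edges (a single edge where a_ij = a_ji = -1; a double or triple edge where a_ij * a_ji = 2 or 3), the diagram is a chain of 5 nodes with one extra node attached to the third node from one end (E_6). One simple-root ordering that puts it in standard form is (alpha_5, alpha_3, alpha_1, alpha_6, alpha_4, alpha_2). So the algebra is type E_6.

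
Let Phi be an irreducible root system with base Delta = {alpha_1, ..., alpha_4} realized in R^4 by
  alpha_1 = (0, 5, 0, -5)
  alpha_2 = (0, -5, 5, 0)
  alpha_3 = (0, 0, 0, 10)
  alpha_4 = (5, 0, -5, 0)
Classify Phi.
Compute the Cartan integers a_ij = 2(alpha_i, alpha_j)/(alpha_j, alpha_j); the resulting 4x4 Cartan matrix is
[[2, -1, -1, 0], [-1, 2, 0, -1], [-2, 0, 2, 0], [0, -1, 0, 2]].
The roots have two lengths (squared-length ratio 2:1); the short ones are alpha_{1,2,4}. The associated Dynkin diagram is a chain of 4 nodes with a double edge at one end; the terminal node there is the unique long simple root (C_4), so the type is C_4 (the algebra sp(8)).

C_4 (sp(8))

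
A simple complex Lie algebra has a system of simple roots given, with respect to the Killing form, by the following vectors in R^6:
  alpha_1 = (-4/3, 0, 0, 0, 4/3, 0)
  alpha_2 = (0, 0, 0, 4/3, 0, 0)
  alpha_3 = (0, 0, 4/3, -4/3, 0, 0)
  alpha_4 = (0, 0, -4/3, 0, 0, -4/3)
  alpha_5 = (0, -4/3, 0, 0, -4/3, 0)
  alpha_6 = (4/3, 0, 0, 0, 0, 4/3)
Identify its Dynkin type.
Compute the Cartan integers a_ij = 2(alpha_i, alpha_j)/(alpha_j, alpha_j); the resulting 6x6 Cartan matrix is
[[2, 0, 0, 0, -1, -1], [0, 2, -1, 0, 0, 0], [0, -2, 2, -1, 0, 0], [0, 0, -1, 2, 0, -1], [-1, 0, 0, 0, 2, 0], [-1, 0, 0, -1, 0, 2]].
The roots have two lengths (squared-length ratio 2:1); the short ones are alpha_{2}. The associated Dynkin diagram is a chain of 6 nodes with a double edge at one end; the terminal node there is the unique short simple root (B_6), so the type is B_6 (the algebra so(13)).

B6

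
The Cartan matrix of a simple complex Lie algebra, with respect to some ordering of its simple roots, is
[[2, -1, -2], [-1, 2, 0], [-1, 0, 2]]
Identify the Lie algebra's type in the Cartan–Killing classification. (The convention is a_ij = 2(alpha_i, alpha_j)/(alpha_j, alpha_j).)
The matrix has rank 3 with 2's on the diagonal. Reading the off-diagonal entries as Dynkin edges (a single edge where a_ij = a_ji = -1; a double or triple edge where a_ij * a_ji = 2 or 3), the diagram is a chain of 3 nodes with a double edge at one end; the terminal node there is the unique short simple root (B_3). One simple-root ordering that puts it in standard form is (alpha_2, alpha_1, alpha_3). So the algebra is type B_3, i.e. so(7).

B_3 (so(7))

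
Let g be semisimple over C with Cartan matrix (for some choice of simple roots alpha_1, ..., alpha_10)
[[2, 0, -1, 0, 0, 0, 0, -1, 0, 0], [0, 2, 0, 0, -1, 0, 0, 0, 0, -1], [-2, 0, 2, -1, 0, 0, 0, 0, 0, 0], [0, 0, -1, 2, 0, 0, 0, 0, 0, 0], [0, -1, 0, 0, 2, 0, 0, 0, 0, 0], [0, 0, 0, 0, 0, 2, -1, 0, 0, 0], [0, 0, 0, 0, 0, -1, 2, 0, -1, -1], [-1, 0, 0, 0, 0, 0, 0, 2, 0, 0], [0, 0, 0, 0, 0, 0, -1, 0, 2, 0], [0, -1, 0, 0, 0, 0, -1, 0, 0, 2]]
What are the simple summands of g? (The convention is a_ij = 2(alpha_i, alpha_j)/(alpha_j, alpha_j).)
D_6 + F_4

The diagram associated to this matrix has two connected components: the simple roots {alpha_2, alpha_5, alpha_6, alpha_7, alpha_9, alpha_10} form a chain of 4 nodes with a fork of two nodes at one end (D_6), and {alpha_1, alpha_3, alpha_4, alpha_8} form a chain of 4 nodes with a double edge between the middle two (F_4). A semisimple Lie algebra decomposes uniquely as the direct sum of simple ideals, one per connected component of its Dynkin diagram, so g ≅ D_6 ⊕ F_4 (dimension 66 + 52 = 118).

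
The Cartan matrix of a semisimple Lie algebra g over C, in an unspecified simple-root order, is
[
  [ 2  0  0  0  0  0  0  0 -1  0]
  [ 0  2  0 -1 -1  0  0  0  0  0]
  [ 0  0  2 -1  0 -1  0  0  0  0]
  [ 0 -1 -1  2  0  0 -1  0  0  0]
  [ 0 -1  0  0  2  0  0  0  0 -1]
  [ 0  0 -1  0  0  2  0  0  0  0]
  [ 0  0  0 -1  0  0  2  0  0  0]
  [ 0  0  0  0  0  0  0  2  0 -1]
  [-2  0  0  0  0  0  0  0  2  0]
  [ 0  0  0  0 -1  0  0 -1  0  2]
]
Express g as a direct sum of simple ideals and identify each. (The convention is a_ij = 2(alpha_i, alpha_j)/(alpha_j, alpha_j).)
The diagram associated to this matrix has two connected components: the simple roots {alpha_1, alpha_9} form a chain of 2 nodes with a double edge at one end; the terminal node there is the unique short simple root (B_2), and {alpha_2, alpha_3, alpha_4, alpha_5, alpha_6, alpha_7, alpha_8, alpha_10} form a chain of 7 nodes with one extra node attached to the third node from one end (E_8). A semisimple Lie algebra decomposes uniquely as the direct sum of simple ideals, one per connected component of its Dynkin diagram, so g ≅ B_2 ⊕ E_8 (dimension 10 + 248 = 258).

type B_2 + type E_8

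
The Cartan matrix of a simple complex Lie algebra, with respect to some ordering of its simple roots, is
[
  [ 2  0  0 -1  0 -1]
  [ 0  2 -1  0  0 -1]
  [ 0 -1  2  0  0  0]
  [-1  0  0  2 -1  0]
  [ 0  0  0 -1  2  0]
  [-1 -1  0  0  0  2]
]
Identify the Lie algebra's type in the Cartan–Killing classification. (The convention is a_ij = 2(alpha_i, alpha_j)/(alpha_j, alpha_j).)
A_6 (sl(7))

The matrix has rank 6 with 2's on the diagonal. Reading the off-diagonal entries as Dynkin edges (a single edge where a_ij = a_ji = -1; a double or triple edge where a_ij * a_ji = 2 or 3), the diagram is a chain of 6 nodes with single edges (A_6). One simple-root ordering that puts it in standard form is (alpha_5, alpha_4, alpha_1, alpha_6, alpha_2, alpha_3). So the algebra is type A_6, i.e. sl(7).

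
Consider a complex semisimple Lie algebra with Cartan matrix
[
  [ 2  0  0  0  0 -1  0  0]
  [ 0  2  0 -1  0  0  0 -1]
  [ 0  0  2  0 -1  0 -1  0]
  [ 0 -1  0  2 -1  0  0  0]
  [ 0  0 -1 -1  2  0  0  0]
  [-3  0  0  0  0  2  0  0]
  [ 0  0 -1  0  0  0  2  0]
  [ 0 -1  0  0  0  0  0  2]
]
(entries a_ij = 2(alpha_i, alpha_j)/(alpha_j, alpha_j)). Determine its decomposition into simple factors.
A_6 ⊕ G_2

The diagram associated to this matrix has two connected components: the simple roots {alpha_2, alpha_3, alpha_4, alpha_5, alpha_7, alpha_8} form a chain of 6 nodes with single edges (A_6), and {alpha_1, alpha_6} form two nodes joined by a triple edge (G_2). A semisimple Lie algebra decomposes uniquely as the direct sum of simple ideals, one per connected component of its Dynkin diagram, so g ≅ A_6 ⊕ G_2 (dimension 48 + 14 = 62).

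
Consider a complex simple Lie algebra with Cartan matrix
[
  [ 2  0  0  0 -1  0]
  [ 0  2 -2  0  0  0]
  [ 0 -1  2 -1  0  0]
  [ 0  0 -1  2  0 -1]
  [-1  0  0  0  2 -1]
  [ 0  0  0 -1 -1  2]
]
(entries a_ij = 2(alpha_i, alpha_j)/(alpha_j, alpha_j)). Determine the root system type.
The matrix has rank 6 with 2's on the diagonal. Reading the off-diagonal entries as Dynkin edges (a single edge where a_ij = a_ji = -1; a double or triple edge where a_ij * a_ji = 2 or 3), the diagram is a chain of 6 nodes with a double edge at one end; the terminal node there is the unique long simple root (C_6). One simple-root ordering that puts it in standard form is (alpha_1, alpha_5, alpha_6, alpha_4, alpha_3, alpha_2). So the algebra is type C_6, i.e. sp(12).

C6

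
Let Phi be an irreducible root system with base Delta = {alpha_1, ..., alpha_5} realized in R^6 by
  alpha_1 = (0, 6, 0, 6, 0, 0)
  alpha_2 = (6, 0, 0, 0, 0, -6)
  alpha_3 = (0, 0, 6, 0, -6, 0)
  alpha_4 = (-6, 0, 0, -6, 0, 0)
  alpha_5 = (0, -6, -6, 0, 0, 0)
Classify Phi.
Compute the Cartan integers a_ij = 2(alpha_i, alpha_j)/(alpha_j, alpha_j); the resulting 5x5 Cartan matrix is
[[2, 0, 0, -1, -1], [0, 2, 0, -1, 0], [0, 0, 2, 0, -1], [-1, -1, 0, 2, 0], [-1, 0, -1, 0, 2]].
All simple roots have the same length, so the diagram is simply laced. The associated Dynkin diagram is a chain of 5 nodes with single edges (A_5), so the type is A_5 (the algebra sl(6)).

A5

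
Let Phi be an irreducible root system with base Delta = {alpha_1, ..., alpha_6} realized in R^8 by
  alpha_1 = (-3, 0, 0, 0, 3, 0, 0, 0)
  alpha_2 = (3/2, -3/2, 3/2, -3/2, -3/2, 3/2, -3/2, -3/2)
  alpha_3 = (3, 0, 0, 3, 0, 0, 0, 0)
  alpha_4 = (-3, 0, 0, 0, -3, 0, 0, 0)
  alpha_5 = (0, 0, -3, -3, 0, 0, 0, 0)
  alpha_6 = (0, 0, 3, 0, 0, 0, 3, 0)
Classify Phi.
type E_6

Compute the Cartan integers a_ij = 2(alpha_i, alpha_j)/(alpha_j, alpha_j); the resulting 6x6 Cartan matrix is
[[2, -1, -1, 0, 0, 0], [-1, 2, 0, 0, 0, 0], [-1, 0, 2, -1, -1, 0], [0, 0, -1, 2, 0, 0], [0, 0, -1, 0, 2, -1], [0, 0, 0, 0, -1, 2]].
All simple roots have the same length, so the diagram is simply laced. The associated Dynkin diagram is a chain of 5 nodes with one extra node attached to the third node from one end (E_6), so the type is E_6.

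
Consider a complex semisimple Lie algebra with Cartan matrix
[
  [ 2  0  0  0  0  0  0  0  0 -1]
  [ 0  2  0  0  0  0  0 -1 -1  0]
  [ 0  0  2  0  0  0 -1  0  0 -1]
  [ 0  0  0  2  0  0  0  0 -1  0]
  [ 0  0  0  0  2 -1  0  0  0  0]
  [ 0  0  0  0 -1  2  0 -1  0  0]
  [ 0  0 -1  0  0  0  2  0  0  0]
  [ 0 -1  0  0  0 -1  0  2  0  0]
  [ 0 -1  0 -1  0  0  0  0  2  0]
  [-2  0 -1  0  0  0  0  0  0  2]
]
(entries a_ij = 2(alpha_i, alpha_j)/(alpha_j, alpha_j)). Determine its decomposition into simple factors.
The diagram associated to this matrix has two connected components: the simple roots {alpha_2, alpha_4, alpha_5, alpha_6, alpha_8, alpha_9} form a chain of 6 nodes with single edges (A_6), and {alpha_1, alpha_3, alpha_7, alpha_10} form a chain of 4 nodes with a double edge at one end; the terminal node there is the unique short simple root (B_4). A semisimple Lie algebra decomposes uniquely as the direct sum of simple ideals, one per connected component of its Dynkin diagram, so g ≅ A_6 ⊕ B_4 (dimension 48 + 36 = 84).

A6 ⊕ B4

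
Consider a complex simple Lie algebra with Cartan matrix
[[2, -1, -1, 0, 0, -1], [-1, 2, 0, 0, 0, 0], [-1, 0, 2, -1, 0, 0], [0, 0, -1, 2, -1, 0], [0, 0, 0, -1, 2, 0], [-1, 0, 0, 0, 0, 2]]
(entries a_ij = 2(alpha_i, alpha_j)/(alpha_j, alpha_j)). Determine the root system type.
The matrix has rank 6 with 2's on the diagonal. Reading the off-diagonal entries as Dynkin edges (a single edge where a_ij = a_ji = -1; a double or triple edge where a_ij * a_ji = 2 or 3), the diagram is a chain of 4 nodes with a fork of two nodes at one end (D_6). One simple-root ordering that puts it in standard form is (alpha_5, alpha_4, alpha_3, alpha_1, alpha_2, alpha_6). So the algebra is type D_6, i.e. so(12).

D_6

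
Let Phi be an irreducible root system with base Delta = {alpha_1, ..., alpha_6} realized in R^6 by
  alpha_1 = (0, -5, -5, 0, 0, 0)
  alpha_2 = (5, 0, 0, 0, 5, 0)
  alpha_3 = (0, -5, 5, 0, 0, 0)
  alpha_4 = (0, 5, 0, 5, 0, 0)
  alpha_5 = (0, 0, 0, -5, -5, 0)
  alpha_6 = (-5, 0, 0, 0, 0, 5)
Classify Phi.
Compute the Cartan integers a_ij = 2(alpha_i, alpha_j)/(alpha_j, alpha_j); the resulting 6x6 Cartan matrix is
[[2, 0, 0, -1, 0, 0], [0, 2, 0, 0, -1, -1], [0, 0, 2, -1, 0, 0], [-1, 0, -1, 2, -1, 0], [0, -1, 0, -1, 2, 0], [0, -1, 0, 0, 0, 2]].
All simple roots have the same length, so the diagram is simply laced. The associated Dynkin diagram is a chain of 4 nodes with a fork of two nodes at one end (D_6), so the type is D_6 (the algebra so(12)).

D_6 (so(12))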